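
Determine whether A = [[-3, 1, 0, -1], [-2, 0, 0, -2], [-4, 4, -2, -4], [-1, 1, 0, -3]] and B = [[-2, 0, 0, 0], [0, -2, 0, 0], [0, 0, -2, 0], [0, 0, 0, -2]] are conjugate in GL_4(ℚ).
Both have characteristic polynomial (x + 2)^4, but the minimal polynomial of A is (x + 2)^2 while the minimal polynomial of B is x + 2. The minimal polynomial is a similarity invariant, so A and B are not similar.

No.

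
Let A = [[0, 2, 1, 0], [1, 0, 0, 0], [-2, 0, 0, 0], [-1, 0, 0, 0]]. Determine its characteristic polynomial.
χ_A(x) = x^4

xI - A = [[x, -2, -1, 0], [-1, x, 0, 0], [2, 0, x, 0], [1, 0, 0, x]].

Expanding det(xI - A) along the first row:
det(xI - A) = + (x)·det([[x, 0, 0], [0, x, 0], [0, 0, x]]) - (-2)·det([[-1, 0, 0], [2, x, 0], [1, 0, x]]) + (-1)·det([[-1, x, 0], [2, 0, 0], [1, 0, x]]) - (0)·det([[-1, x, 0], [2, 0, x], [1, 0, 0]]).

Evaluating gives χ_A(x) = x^4.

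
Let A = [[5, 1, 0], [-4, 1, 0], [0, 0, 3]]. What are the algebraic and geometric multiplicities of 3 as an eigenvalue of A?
algebraic multiplicity 3, geometric multiplicity 2

The characteristic polynomial is (x - 3)^3, so the factor x - 3 appears with exponent 3: the algebraic multiplicity is 3.

rank(A - 3I) = 1, so the eigenspace has dimension 3 - 1 = 2: the geometric multiplicity is 2.

Since 2 < 3, A is not diagonalizable.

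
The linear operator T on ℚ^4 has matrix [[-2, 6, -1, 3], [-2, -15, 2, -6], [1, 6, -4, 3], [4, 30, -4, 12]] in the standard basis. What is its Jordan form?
J = [[-3, 1, 0, 0], [0, -3, 0, 0], [0, 0, -3, 0], [0, 0, 0, 0]]

The characteristic polynomial is det(xI - A) = x(x + 3)^3, so the eigenvalues are -3 (algebraic multiplicity 3), 0 (algebraic multiplicity 1).

For λ = -3: rank(A + 3I) = 2, rank((A + 3I)^2) = 1. The eigenspace has dimension 4 - 2 = 2, so there are 2 Jordan blocks; the rank sequence gives block sizes [2, 1].

For λ = 0: algebraic multiplicity 1 gives one 1×1 block.

Assembling the blocks gives the Jordan form J above.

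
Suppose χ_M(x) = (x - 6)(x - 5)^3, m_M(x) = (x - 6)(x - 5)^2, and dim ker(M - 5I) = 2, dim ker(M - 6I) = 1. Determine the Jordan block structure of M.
Jordan blocks: (5, 2), (5, 1), (6, 1)

λ = 5: algebraic multiplicity 3 (exponent in χ_M), largest block size 2 (exponent in m_M), 2 blocks (geometric multiplicity). These force block sizes [2, 1].
λ = 6: algebraic multiplicity 1 (exponent in χ_M), largest block size 1 (exponent in m_M), 1 block (geometric multiplicity). This forces block sizes [1].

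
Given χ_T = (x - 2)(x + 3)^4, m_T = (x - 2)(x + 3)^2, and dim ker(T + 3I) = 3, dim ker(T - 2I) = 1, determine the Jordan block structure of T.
λ = -3: algebraic multiplicity 4 (exponent in χ_T), largest block size 2 (exponent in m_T), 3 blocks (geometric multiplicity). These force block sizes [2, 1, 1].
λ = 2: algebraic multiplicity 1 (exponent in χ_T), largest block size 1 (exponent in m_T), 1 block (geometric multiplicity). This forces block sizes [1].

Jordan blocks: (-3, 2), (-3, 1), (-3, 1), (2, 1)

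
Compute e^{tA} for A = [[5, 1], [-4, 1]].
e^{tA} = [[(2*t + 1)*e^{3*t}, t*e^{3*t}], [-4*t*e^{3*t}, (1 - 2*t)*e^{3*t}]]

A has Jordan form J = [[3, 1], [0, 3]] with A = PJP^{-1}, so e^{tA} = P e^{tJ} P^{-1}.

For a Jordan block J_k(λ), e^{tJ_k(λ)} = e^{λt} · (I + tN + t^2 N^2/2! + ... + t^{k-1} N^{k-1}/(k-1)!) where N is the nilpotent superdiagonal part.

Assembling the blocks and conjugating back gives the entries of e^{tA} as shown above.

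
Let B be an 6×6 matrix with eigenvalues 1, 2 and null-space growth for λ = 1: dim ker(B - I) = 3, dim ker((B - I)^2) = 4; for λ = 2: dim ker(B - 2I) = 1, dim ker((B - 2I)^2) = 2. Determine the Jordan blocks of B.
λ = 1: successive nullity increments [3, 1] count blocks of size ≥ k; block sizes are [2, 1, 1].
λ = 2: successive nullity increments [1, 1] count blocks of size ≥ k; block sizes are [2].

Jordan blocks: (1, 2), (1, 1), (1, 1), (2, 2)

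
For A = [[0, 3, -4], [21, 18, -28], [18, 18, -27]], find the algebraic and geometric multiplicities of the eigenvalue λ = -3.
The characteristic polynomial is (x + 3)^3, so the factor x + 3 appears with exponent 3: the algebraic multiplicity is 3.

rank(A + 3I) = 1, so the eigenspace has dimension 3 - 1 = 2: the geometric multiplicity is 2.

Since 2 < 3, A is not diagonalizable.

algebraic multiplicity 3, geometric multiplicity 2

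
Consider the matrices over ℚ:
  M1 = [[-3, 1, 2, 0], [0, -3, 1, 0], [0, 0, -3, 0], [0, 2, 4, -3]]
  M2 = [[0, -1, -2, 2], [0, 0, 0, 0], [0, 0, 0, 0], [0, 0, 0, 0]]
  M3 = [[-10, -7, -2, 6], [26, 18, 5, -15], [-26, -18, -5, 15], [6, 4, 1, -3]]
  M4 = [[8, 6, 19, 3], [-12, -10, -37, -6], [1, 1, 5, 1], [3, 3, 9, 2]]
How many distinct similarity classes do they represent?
4 classes: {M1}, {M2}, {M3}, {M4}

Characteristic polynomials: χ_{M1} = (x + 3)^4, χ_{M2} = x^4, χ_{M3} = x^4, χ_{M4} = (x - 2)^3(x + 1).

{M1}: invariant factors x + 3, (x + 3)^3.

{M2}: invariant factors x, x, x^2.

{M3}: invariant factors x, x^3.

{M4}: invariant factors (x - 2)^3(x + 1).

Matrices are similar if and only if their invariant-factor lists agree; the partition into similarity classes is {M1}, {M2}, {M3}, {M4}.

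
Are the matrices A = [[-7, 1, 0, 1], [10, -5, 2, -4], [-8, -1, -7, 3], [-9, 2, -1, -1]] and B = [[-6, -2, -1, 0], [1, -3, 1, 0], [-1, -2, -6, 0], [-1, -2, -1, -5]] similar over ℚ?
No.

Both have characteristic polynomial (x + 5)^4, but the minimal polynomial of A is (x + 5)^3 while the minimal polynomial of B is (x + 5)^2. The minimal polynomial is a similarity invariant, so A and B are not similar.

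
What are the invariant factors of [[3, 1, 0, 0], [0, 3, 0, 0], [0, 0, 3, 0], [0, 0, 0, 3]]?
The Jordan structure of A has elementary divisors (x - 3)^2, (x - 3), (x - 3). Arranging the block sizes at each eigenvalue in decreasing order and taking row products gives the invariant factors.

Invariant factors (smallest first, each dividing the next): x - 3, x - 3, (x - 3)^2.

Check: the last factor (x - 3)^2 is the minimal polynomial, and the product (x - 3)^4 is the characteristic polynomial.

x - 3, x - 3, (x - 3)^2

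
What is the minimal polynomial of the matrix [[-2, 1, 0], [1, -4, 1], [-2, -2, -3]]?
The characteristic polynomial factors as (x + 3)^3. The minimal polynomial is ∏(x - λ)^{k_λ} where k_λ is the size of the largest Jordan block at λ.

For λ = -3: rank(A + 3I) = 2, and the largest Jordan block has size 3 (the smallest k with rank((A + 3I)^k) = rank((A + 3I)^(k+1))).

So m_A(x) = (x + 3)^3.

m_A(x) = (x + 3)^3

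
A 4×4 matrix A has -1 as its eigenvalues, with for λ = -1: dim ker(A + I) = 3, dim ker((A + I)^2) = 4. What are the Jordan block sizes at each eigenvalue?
λ = -1: successive nullity increments [3, 1] count blocks of size ≥ k; block sizes are [2, 1, 1].

Jordan blocks: (-1, 2), (-1, 1), (-1, 1)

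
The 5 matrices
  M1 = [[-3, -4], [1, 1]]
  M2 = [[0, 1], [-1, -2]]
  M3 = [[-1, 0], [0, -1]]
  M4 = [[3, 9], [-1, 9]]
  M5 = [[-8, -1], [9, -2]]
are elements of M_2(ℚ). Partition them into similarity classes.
4 classes: {M1, M2}, {M3}, {M4}, {M5}

Characteristic polynomials: χ_{M1} = (x + 1)^2, χ_{M2} = (x + 1)^2, χ_{M3} = (x + 1)^2, χ_{M4} = (x - 6)^2, χ_{M5} = (x + 5)^2.

{M1, M2}: invariant factors (x + 1)^2.

{M3}: invariant factors x + 1, x + 1.

{M4}: invariant factors (x - 6)^2.

{M5}: invariant factors (x + 5)^2.

Matrices are similar if and only if their invariant-factor lists agree; the partition into similarity classes is {M1, M2}, {M3}, {M4}, {M5}.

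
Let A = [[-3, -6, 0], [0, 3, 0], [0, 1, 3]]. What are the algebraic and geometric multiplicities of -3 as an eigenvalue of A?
algebraic multiplicity 1, geometric multiplicity 1

The characteristic polynomial is (x - 3)^2(x + 3), so the factor x + 3 appears with exponent 1: the algebraic multiplicity is 1.

rank(A + 3I) = 2, so the eigenspace has dimension 3 - 2 = 1: the geometric multiplicity is 1.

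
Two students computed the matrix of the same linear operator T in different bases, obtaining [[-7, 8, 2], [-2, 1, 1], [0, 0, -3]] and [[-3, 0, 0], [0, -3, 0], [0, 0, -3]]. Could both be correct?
No.

Both have characteristic polynomial (x + 3)^3, but the minimal polynomial of A is (x + 3)^2 while the minimal polynomial of B is x + 3. The minimal polynomial is a similarity invariant, so A and B are not similar.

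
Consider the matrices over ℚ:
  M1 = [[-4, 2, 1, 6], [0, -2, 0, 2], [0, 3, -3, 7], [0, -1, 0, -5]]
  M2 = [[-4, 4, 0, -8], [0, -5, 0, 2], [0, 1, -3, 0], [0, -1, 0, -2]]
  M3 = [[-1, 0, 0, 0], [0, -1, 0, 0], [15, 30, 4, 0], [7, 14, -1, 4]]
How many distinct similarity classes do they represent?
2 classes: {M1, M2}, {M3}

Characteristic polynomials: χ_{M1} = (x + 3)^2(x + 4)^2, χ_{M2} = (x + 3)^2(x + 4)^2, χ_{M3} = (x - 4)^2(x + 1)^2.

{M1, M2}: invariant factors x + 4, (x + 3)^2(x + 4).

{M3}: invariant factors x + 1, (x - 4)^2(x + 1).

Matrices are similar if and only if their invariant-factor lists agree; the partition into similarity classes is {M1, M2}, {M3}.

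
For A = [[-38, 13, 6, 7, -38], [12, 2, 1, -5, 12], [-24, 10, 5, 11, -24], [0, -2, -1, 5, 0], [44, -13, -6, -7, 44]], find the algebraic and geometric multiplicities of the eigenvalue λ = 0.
algebraic multiplicity 2, geometric multiplicity 1

The characteristic polynomial is x^2(x - 6)^3, so the factor x appears with exponent 2: the algebraic multiplicity is 2.

rank(A) = 4, so the eigenspace has dimension 5 - 4 = 1: the geometric multiplicity is 1.

Since 1 < 2, A is not diagonalizable.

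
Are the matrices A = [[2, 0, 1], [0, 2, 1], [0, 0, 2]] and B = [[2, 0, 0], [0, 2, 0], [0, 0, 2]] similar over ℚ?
No.

Both have characteristic polynomial (x - 2)^3, but the minimal polynomial of A is (x - 2)^2 while the minimal polynomial of B is x - 2. The minimal polynomial is a similarity invariant, so A and B are not similar.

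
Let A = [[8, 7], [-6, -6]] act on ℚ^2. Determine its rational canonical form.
R = [[0, 6], [1, 2]]

The invariant factors of A (the non-unit diagonal entries of the Smith normal form of xI - A over ℚ[x]) are x^2 - 2x - 6, each dividing the next. The characteristic polynomial is their product, x^2 - 2x - 6.

The rational canonical form is the block-diagonal matrix of companion matrices C(f_i):
R = [[0, 6], [1, 2]].

Note the characteristic polynomial does not split into linear factors over ℚ, so A has no Jordan form over ℚ; the rational canonical form exists over any field.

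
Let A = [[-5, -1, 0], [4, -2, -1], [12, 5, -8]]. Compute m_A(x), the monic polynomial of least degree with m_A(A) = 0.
m_A(x) = (x + 5)^3

The characteristic polynomial factors as (x + 5)^3. The minimal polynomial is ∏(x - λ)^{k_λ} where k_λ is the size of the largest Jordan block at λ.

For λ = -5: rank(A + 5I) = 2, and the largest Jordan block has size 3 (the smallest k with rank((A + 5I)^k) = rank((A + 5I)^(k+1))).

So m_A(x) = (x + 5)^3.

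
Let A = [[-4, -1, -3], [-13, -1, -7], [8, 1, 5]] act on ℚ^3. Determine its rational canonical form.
The invariant factors of A (the non-unit diagonal entries of the Smith normal form of xI - A over ℚ[x]) are (x - 1)^2(x + 2), each dividing the next. The characteristic polynomial is their product, (x - 1)^2(x + 2).

The rational canonical form is the block-diagonal matrix of companion matrices C(f_i):
R = [[0, 0, -2], [1, 0, 3], [0, 1, 0]].

R = [[0, 0, -2], [1, 0, 3], [0, 1, 0]]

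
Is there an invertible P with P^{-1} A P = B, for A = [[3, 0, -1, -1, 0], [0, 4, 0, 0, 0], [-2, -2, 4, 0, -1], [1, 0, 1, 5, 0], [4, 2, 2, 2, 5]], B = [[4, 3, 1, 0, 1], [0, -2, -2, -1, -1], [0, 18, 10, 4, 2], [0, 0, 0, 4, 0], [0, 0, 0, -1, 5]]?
Two matrices over a field are similar if and only if they have the same invariant factors.

Both A and B have characteristic polynomial (x - 5)(x - 4)^4 and minimal polynomial (x - 5)(x - 4)^2. Computing further, both have invariant factors x - 4, x - 4, (x - 5)(x - 4)^2. Hence A and B are similar.

Yes.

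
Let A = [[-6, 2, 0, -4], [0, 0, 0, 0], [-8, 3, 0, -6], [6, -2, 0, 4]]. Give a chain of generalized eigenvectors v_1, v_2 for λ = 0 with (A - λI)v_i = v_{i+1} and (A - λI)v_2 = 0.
We seek v_1 ∈ ker(A^2) \ ker(A), then set v_{i+1} = A v_i.

One such chain is v_1 = [[1, 1, 0, -1]]^T, v_2 = [[0, 0, 1, 0]]^T. Check: A v_2 = [[0, 0, 0, 0]]^T = 0.

v_1 = [[1, 1, 0, -1]]^T, v_2 = [[0, 0, 1, 0]]^T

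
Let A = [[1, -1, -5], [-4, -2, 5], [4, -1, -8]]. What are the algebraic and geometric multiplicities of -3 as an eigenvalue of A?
algebraic multiplicity 3, geometric multiplicity 2

The characteristic polynomial is (x + 3)^3, so the factor x + 3 appears with exponent 3: the algebraic multiplicity is 3.

rank(A + 3I) = 1, so the eigenspace has dimension 3 - 1 = 2: the geometric multiplicity is 2.

Since 2 < 3, A is not diagonalizable.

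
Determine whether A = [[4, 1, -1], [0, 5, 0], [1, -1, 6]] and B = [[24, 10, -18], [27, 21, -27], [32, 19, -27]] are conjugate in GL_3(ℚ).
trace(A) = 15 but trace(B) = 18. The trace is a similarity invariant, so A and B are not similar.

No.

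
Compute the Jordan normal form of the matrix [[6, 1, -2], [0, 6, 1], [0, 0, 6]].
The characteristic polynomial is det(xI - A) = (x - 6)^3, so the eigenvalues are 6 (algebraic multiplicity 3).

For λ = 6: rank(A - 6I) = 2, rank((A - 6I)^2) = 1, rank((A - 6I)^3) = 0. The eigenspace has dimension 3 - 2 = 1, so there is 1 Jordan block; the rank sequence gives block sizes [3].

Assembling the blocks gives the Jordan form J above.

J = [[6, 1, 0], [0, 6, 1], [0, 0, 6]]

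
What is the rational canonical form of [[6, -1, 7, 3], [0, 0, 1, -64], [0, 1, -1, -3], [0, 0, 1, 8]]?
The invariant factors of A (the non-unit diagonal entries of the Smith normal form of xI - A over ℚ[x]) are x - 6, (x - 6)(x - 4)(x + 3), each dividing the next. The characteristic polynomial is their product, (x - 6)^2(x - 4)(x + 3).

The rational canonical form is the block-diagonal matrix of companion matrices C(f_i):
R = [[6, 0, 0, 0], [0, 0, 0, -72], [0, 1, 0, 6], [0, 0, 1, 7]].

R = [[6, 0, 0, 0], [0, 0, 0, -72], [0, 1, 0, 6], [0, 0, 1, 7]]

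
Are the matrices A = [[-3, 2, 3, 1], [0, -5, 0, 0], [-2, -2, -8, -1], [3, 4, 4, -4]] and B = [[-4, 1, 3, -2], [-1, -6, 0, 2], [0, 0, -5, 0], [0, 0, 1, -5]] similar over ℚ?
Two matrices over a field are similar if and only if they have the same invariant factors.

Both A and B have characteristic polynomial (x + 5)^4 and minimal polynomial (x + 5)^3. Computing further, both have invariant factors x + 5, (x + 5)^3. Hence A and B are similar.

Yes.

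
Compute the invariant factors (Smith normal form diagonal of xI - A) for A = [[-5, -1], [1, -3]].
The Jordan structure of A has elementary divisors (x + 4)^2. Arranging the block sizes at each eigenvalue in decreasing order and taking row products gives the invariant factors.

Invariant factors (smallest first, each dividing the next): (x + 4)^2.

Check: the last factor (x + 4)^2 is the minimal polynomial, and the product (x + 4)^2 is the characteristic polynomial.

(x + 4)^2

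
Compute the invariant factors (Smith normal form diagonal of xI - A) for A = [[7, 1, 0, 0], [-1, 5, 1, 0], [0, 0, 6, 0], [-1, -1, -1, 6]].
x - 6, (x - 6)^3

The Jordan structure of A has elementary divisors (x - 6)^3, (x - 6). Arranging the block sizes at each eigenvalue in decreasing order and taking row products gives the invariant factors.

Invariant factors (smallest first, each dividing the next): x - 6, (x - 6)^3.

Check: the last factor (x - 6)^3 is the minimal polynomial, and the product (x - 6)^4 is the characteristic polynomial.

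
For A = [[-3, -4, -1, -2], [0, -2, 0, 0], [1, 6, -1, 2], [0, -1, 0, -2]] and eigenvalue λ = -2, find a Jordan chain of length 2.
We seek v_1 ∈ ker((A + 2I)^2) \ ker(A + 2I), then set v_{i+1} = (A + 2I) v_i.

One such chain is v_1 = [[0, 1, -3, 0]]^T, v_2 = [[-1, 0, 3, -1]]^T. Check: (A + 2I) v_2 = [[0, 0, 0, 0]]^T = 0.

v_1 = [[0, 1, -3, 0]]^T, v_2 = [[-1, 0, 3, -1]]^T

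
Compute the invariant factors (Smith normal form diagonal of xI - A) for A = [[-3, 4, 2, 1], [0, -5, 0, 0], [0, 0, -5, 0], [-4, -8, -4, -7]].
The Jordan structure of A has elementary divisors (x + 5)^2, (x + 5), (x + 5). Arranging the block sizes at each eigenvalue in decreasing order and taking row products gives the invariant factors.

Invariant factors (smallest first, each dividing the next): x + 5, x + 5, (x + 5)^2.

Check: the last factor (x + 5)^2 is the minimal polynomial, and the product (x + 5)^4 is the characteristic polynomial.

x + 5, x + 5, (x + 5)^2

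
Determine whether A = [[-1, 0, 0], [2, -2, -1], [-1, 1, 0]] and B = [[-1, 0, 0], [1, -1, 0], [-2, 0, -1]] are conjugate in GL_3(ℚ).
No.

Both have characteristic polynomial (x + 1)^3, but the minimal polynomial of A is (x + 1)^3 while the minimal polynomial of B is (x + 1)^2. The minimal polynomial is a similarity invariant, so A and B are not similar.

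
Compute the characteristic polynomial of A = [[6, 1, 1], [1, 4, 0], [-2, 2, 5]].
χ_A(x) = (x - 5)^3

xI - A = [[x - 6, -1, -1], [-1, x - 4, 0], [2, -2, x - 5]].

Expanding det(xI - A) along the first row:
det(xI - A) = + (x - 6)·det([[x - 4, 0], [-2, x - 5]]) - (-1)·det([[-1, 0], [2, x - 5]]) + (-1)·det([[-1, x - 4], [2, -2]]).

Evaluating gives χ_A(x) = x^3 - 15x^2 + 75x - 125 = (x - 5)^3.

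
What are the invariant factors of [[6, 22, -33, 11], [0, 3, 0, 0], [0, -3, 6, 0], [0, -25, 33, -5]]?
The Jordan structure of A has elementary divisors (x + 5), (x - 3), (x - 6), (x - 6). Arranging the block sizes at each eigenvalue in decreasing order and taking row products gives the invariant factors.

Invariant factors (smallest first, each dividing the next): x - 6, (x - 6)(x - 3)(x + 5).

Check: the last factor (x - 6)(x - 3)(x + 5) is the minimal polynomial, and the product (x - 6)^2(x - 3)(x + 5) is the characteristic polynomial.

x - 6, (x - 6)(x - 3)(x + 5)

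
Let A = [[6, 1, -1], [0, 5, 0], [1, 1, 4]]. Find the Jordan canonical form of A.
The characteristic polynomial is det(xI - A) = (x - 5)^3, so the eigenvalues are 5 (algebraic multiplicity 3).

For λ = 5: rank(A - 5I) = 1, rank((A - 5I)^2) = 0. The eigenspace has dimension 3 - 1 = 2, so there are 2 Jordan blocks; the rank sequence gives block sizes [2, 1].

Assembling the blocks gives the Jordan form J above.

J = [[5, 1, 0], [0, 5, 0], [0, 0, 5]]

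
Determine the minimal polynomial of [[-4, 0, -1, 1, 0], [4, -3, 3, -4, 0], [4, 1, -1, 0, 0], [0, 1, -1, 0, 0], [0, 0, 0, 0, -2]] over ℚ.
m_A(x) = (x + 2)^2

The characteristic polynomial factors as (x + 2)^5. The minimal polynomial is ∏(x - λ)^{k_λ} where k_λ is the size of the largest Jordan block at λ.

For λ = -2: rank(A + 2I) = 2, and the largest Jordan block has size 2 (the smallest k with rank((A + 2I)^k) = rank((A + 2I)^(k+1))).

So m_A(x) = (x + 2)^2.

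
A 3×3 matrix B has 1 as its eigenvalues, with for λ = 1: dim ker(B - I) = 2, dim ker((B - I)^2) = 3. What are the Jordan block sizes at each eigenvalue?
Jordan blocks: (1, 2), (1, 1)

λ = 1: successive nullity increments [2, 1] count blocks of size ≥ k; block sizes are [2, 1].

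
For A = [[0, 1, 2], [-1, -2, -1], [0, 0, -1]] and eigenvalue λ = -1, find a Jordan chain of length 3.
v_1 = [[2, -2, 1]]^T, v_2 = [[2, -1, 0]]^T, v_3 = [[1, -1, 0]]^T

We seek v_1 ∈ ker((A + I)^3) \ ker((A + I)^2), then set v_{i+1} = (A + I) v_i.

One such chain is v_1 = [[2, -2, 1]]^T, v_2 = [[2, -1, 0]]^T, v_3 = [[1, -1, 0]]^T. Check: (A + I) v_3 = [[0, 0, 0]]^T = 0.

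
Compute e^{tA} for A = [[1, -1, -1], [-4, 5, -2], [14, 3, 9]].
A has Jordan form J = [[5, 1, 0], [0, 5, 1], [0, 0, 5]] with A = PJP^{-1}, so e^{tA} = P e^{tJ} P^{-1}.

For a Jordan block J_k(λ), e^{tJ_k(λ)} = e^{λt} · (I + tN + t^2 N^2/2! + ... + t^{k-1} N^{k-1}/(k-1)!) where N is the nilpotent superdiagonal part.

Assembling the blocks and conjugating back gives the entries of e^{tA} as shown above.

e^{tA} = [[(3*t^2 - 4*t + 1)*e^{5*t}, t*(t - 2)*e^{5*t}/2, t*(t - 1)*e^{5*t}], [2*t*(-3*t - 2)*e^{5*t}, (1 - t^2)*e^{5*t}, -2*t*(t + 1)*e^{5*t}], [2*t*(7 - 3*t)*e^{5*t}, t*(3 - t)*e^{5*t}, (-2*t^2 + 4*t + 1)*e^{5*t}]]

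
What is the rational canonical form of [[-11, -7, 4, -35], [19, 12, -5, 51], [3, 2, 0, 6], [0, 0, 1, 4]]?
The invariant factors of A (the non-unit diagonal entries of the Smith normal form of xI - A over ℚ[x]) are (x - 5)(x^3 - 3x - 5), each dividing the next. The characteristic polynomial is their product, (x - 5)(x^3 - 3x - 5).

The rational canonical form is the block-diagonal matrix of companion matrices C(f_i):
R = [[0, 0, 0, -25], [1, 0, 0, -10], [0, 1, 0, 3], [0, 0, 1, 5]].

Note the characteristic polynomial does not split into linear factors over ℚ, so A has no Jordan form over ℚ; the rational canonical form exists over any field.

R = [[0, 0, 0, -25], [1, 0, 0, -10], [0, 1, 0, 3], [0, 0, 1, 5]]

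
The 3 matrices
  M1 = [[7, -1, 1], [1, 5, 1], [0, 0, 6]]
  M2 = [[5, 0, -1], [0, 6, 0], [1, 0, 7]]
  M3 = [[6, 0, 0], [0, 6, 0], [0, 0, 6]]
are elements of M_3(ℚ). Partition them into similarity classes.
2 classes: {M1, M2}, {M3}

Characteristic polynomials: χ_{M1} = (x - 6)^3, χ_{M2} = (x - 6)^3, χ_{M3} = (x - 6)^3.

{M1, M2}: invariant factors x - 6, (x - 6)^2.

{M3}: invariant factors x - 6, x - 6, x - 6.

Matrices are similar if and only if their invariant-factor lists agree; the partition into similarity classes is {M1, M2}, {M3}.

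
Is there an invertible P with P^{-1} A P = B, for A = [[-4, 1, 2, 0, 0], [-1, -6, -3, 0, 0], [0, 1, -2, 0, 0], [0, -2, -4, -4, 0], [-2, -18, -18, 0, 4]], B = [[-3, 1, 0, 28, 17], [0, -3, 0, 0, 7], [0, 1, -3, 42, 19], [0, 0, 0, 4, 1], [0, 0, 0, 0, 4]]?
No.

trace(A) = -12 but trace(B) = -1. The trace is a similarity invariant, so A and B are not similar.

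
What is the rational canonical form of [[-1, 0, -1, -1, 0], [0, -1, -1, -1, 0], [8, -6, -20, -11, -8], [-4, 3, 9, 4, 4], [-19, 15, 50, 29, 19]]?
The invariant factors of A (the non-unit diagonal entries of the Smith normal form of xI - A over ℚ[x]) are x + 1, (x - 2)^2(x + 1)^2, each dividing the next. The characteristic polynomial is their product, (x - 2)^2(x + 1)^3.

The rational canonical form is the block-diagonal matrix of companion matrices C(f_i):
R = [[-1, 0, 0, 0, 0], [0, 0, 0, 0, -4], [0, 1, 0, 0, -4], [0, 0, 1, 0, 3], [0, 0, 0, 1, 2]].

R = [[-1, 0, 0, 0, 0], [0, 0, 0, 0, -4], [0, 1, 0, 0, -4], [0, 0, 1, 0, 3], [0, 0, 0, 1, 2]]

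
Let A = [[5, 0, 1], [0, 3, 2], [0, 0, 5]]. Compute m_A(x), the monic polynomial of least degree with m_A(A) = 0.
The characteristic polynomial factors as (x - 5)^2(x - 3). The minimal polynomial is ∏(x - λ)^{k_λ} where k_λ is the size of the largest Jordan block at λ.

For λ = 3: rank(A - 3I) = 2, and the largest Jordan block has size 1 (the smallest k with rank((A - 3I)^k) = rank((A - 3I)^(k+1))).
For λ = 5: rank(A - 5I) = 2, and the largest Jordan block has size 2 (the smallest k with rank((A - 5I)^k) = rank((A - 5I)^(k+1))).

So m_A(x) = (x - 5)^2(x - 3).

m_A(x) = (x - 5)^2(x - 3)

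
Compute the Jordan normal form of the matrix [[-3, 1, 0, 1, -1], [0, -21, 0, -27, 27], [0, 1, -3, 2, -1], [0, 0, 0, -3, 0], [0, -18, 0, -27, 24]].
J = [[-3, 1, 0, 0, 0], [0, -3, 0, 0, 0], [0, 0, -3, 1, 0], [0, 0, 0, -3, 0], [0, 0, 0, 0, 6]]

The characteristic polynomial is det(xI - A) = (x - 6)(x + 3)^4, so the eigenvalues are -3 (algebraic multiplicity 4), 6 (algebraic multiplicity 1).

For λ = -3: rank(A + 3I) = 3, rank((A + 3I)^2) = 1. The eigenspace has dimension 5 - 3 = 2, so there are 2 Jordan blocks; the rank sequence gives block sizes [2, 2].

For λ = 6: algebraic multiplicity 1 gives one 1×1 block.

Assembling the blocks gives the Jordan form J above.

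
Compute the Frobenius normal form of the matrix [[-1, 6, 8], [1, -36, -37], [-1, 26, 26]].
R = [[0, 0, -40], [1, 0, -38], [0, 1, -11]]

The invariant factors of A (the non-unit diagonal entries of the Smith normal form of xI - A over ℚ[x]) are (x + 2)(x + 4)(x + 5), each dividing the next. The characteristic polynomial is their product, (x + 2)(x + 4)(x + 5).

The rational canonical form is the block-diagonal matrix of companion matrices C(f_i):
R = [[0, 0, -40], [1, 0, -38], [0, 1, -11]].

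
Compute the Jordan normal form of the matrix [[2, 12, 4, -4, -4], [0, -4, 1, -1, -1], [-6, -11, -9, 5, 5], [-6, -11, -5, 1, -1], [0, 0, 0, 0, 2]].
The characteristic polynomial is det(xI - A) = (x - 2)^2(x + 4)^3, so the eigenvalues are -4 (algebraic multiplicity 3), 2 (algebraic multiplicity 2).

For λ = -4: rank(A + 4I) = 4, rank((A + 4I)^2) = 3, rank((A + 4I)^3) = 2. The eigenspace has dimension 5 - 4 = 1, so there is 1 Jordan block; the rank sequence gives block sizes [3].

For λ = 2: rank(A - 2I) = 3. The eigenspace has dimension 5 - 3 = 2, so there are 2 Jordan blocks; the rank sequence gives block sizes [1, 1].

Assembling the blocks gives the Jordan form J above.

J = [[-4, 1, 0, 0, 0], [0, -4, 1, 0, 0], [0, 0, -4, 0, 0], [0, 0, 0, 2, 0], [0, 0, 0, 0, 2]]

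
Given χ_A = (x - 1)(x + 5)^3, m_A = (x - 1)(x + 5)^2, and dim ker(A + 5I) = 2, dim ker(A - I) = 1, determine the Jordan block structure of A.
Jordan blocks: (-5, 2), (-5, 1), (1, 1)

λ = -5: algebraic multiplicity 3 (exponent in χ_A), largest block size 2 (exponent in m_A), 2 blocks (geometric multiplicity). These force block sizes [2, 1].
λ = 1: algebraic multiplicity 1 (exponent in χ_A), largest block size 1 (exponent in m_A), 1 block (geometric multiplicity). This forces block sizes [1].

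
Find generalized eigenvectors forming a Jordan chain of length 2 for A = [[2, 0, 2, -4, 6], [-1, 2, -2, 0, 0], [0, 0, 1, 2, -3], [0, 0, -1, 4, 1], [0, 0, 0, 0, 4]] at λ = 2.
We seek v_1 ∈ ker((A - 2I)^2) \ ker(A - 2I), then set v_{i+1} = (A - 2I) v_i.

One such chain is v_1 = [[5, 1, -2, -1, 0]]^T, v_2 = [[0, -1, 0, 0, 0]]^T. Check: (A - 2I) v_2 = [[0, 0, 0, 0, 0]]^T = 0.

v_1 = [[5, 1, -2, -1, 0]]^T, v_2 = [[0, -1, 0, 0, 0]]^T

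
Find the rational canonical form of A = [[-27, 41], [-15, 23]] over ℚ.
The invariant factors of A (the non-unit diagonal entries of the Smith normal form of xI - A over ℚ[x]) are x^2 + 4x - 6, each dividing the next. The characteristic polynomial is their product, x^2 + 4x - 6.

The rational canonical form is the block-diagonal matrix of companion matrices C(f_i):
R = [[0, 6], [1, -4]].

Note the characteristic polynomial does not split into linear factors over ℚ, so A has no Jordan form over ℚ; the rational canonical form exists over any field.

R = [[0, 6], [1, -4]]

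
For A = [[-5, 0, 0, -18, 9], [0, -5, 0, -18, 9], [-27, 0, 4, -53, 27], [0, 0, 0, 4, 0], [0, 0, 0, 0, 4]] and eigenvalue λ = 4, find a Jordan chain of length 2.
We seek v_1 ∈ ker((A - 4I)^2) \ ker(A - 4I), then set v_{i+1} = (A - 4I) v_i.

One such chain is v_1 = [[-2, -2, -5, 1, 0]]^T, v_2 = [[0, 0, 1, 0, 0]]^T. Check: (A - 4I) v_2 = [[0, 0, 0, 0, 0]]^T = 0.

v_1 = [[-2, -2, -5, 1, 0]]^T, v_2 = [[0, 0, 1, 0, 0]]^T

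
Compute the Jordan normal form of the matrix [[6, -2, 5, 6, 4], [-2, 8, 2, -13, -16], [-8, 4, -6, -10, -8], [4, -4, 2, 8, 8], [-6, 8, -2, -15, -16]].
The characteristic polynomial is det(xI - A) = x^5, so the eigenvalues are 0 (algebraic multiplicity 5).

For λ = 0: rank(A) = 2, rank(A^2) = 0. The eigenspace has dimension 5 - 2 = 3, so there are 3 Jordan blocks; the rank sequence gives block sizes [2, 2, 1].

Assembling the blocks gives the Jordan form J above.

J = [[0, 1, 0, 0, 0], [0, 0, 0, 0, 0], [0, 0, 0, 1, 0], [0, 0, 0, 0, 0], [0, 0, 0, 0, 0]]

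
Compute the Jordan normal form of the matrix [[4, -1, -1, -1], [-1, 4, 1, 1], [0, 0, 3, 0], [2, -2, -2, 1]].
The characteristic polynomial is det(xI - A) = (x - 3)^4, so the eigenvalues are 3 (algebraic multiplicity 4).

For λ = 3: rank(A - 3I) = 1, rank((A - 3I)^2) = 0. The eigenspace has dimension 4 - 1 = 3, so there are 3 Jordan blocks; the rank sequence gives block sizes [2, 1, 1].

Assembling the blocks gives the Jordan form J above.

J = [[3, 1, 0, 0], [0, 3, 0, 0], [0, 0, 3, 0], [0, 0, 0, 3]]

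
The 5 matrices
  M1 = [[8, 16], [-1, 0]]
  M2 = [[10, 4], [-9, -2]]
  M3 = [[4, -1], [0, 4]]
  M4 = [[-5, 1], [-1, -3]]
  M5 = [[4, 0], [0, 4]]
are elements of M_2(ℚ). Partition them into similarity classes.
Characteristic polynomials: χ_{M1} = (x - 4)^2, χ_{M2} = (x - 4)^2, χ_{M3} = (x - 4)^2, χ_{M4} = (x + 4)^2, χ_{M5} = (x - 4)^2.

{M1, M2, M3}: invariant factors (x - 4)^2.

{M4}: invariant factors (x + 4)^2.

{M5}: invariant factors x - 4, x - 4.

Matrices are similar if and only if their invariant-factor lists agree; the partition into similarity classes is {M1, M2, M3}, {M4}, {M5}.

3 classes: {M1, M2, M3}, {M4}, {M5}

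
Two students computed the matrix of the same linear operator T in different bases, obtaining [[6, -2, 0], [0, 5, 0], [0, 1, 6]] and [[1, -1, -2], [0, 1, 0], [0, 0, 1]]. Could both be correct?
No.

trace(A) = 17 but trace(B) = 3. The trace is a similarity invariant, so A and B are not similar.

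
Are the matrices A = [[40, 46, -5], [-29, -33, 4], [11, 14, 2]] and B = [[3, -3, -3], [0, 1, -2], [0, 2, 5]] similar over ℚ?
No.

Both have characteristic polynomial (x - 3)^3, but the minimal polynomial of A is (x - 3)^3 while the minimal polynomial of B is (x - 3)^2. The minimal polynomial is a similarity invariant, so A and B are not similar.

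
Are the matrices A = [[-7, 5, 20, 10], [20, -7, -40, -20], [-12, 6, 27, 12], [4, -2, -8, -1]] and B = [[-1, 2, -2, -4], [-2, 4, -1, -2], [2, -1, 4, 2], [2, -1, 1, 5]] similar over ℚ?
Two matrices over a field are similar if and only if they have the same invariant factors.

Both A and B have characteristic polynomial (x - 3)^4 and minimal polynomial (x - 3)^2. Computing further, both have invariant factors x - 3, x - 3, (x - 3)^2. Hence A and B are similar.

Yes.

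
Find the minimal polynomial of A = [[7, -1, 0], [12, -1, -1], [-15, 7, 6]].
The characteristic polynomial factors as (x - 4)^3. The minimal polynomial is ∏(x - λ)^{k_λ} where k_λ is the size of the largest Jordan block at λ.

For λ = 4: rank(A - 4I) = 2, and the largest Jordan block has size 3 (the smallest k with rank((A - 4I)^k) = rank((A - 4I)^(k+1))).

So m_A(x) = (x - 4)^3.

m_A(x) = (x - 4)^3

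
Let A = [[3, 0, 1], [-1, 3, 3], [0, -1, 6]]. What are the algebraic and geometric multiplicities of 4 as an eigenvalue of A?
algebraic multiplicity 3, geometric multiplicity 1

The characteristic polynomial is (x - 4)^3, so the factor x - 4 appears with exponent 3: the algebraic multiplicity is 3.

rank(A - 4I) = 2, so the eigenspace has dimension 3 - 2 = 1: the geometric multiplicity is 1.

Since 1 < 3, A is not diagonalizable.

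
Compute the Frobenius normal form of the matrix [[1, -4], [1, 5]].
R = [[0, -9], [1, 6]]

The invariant factors of A (the non-unit diagonal entries of the Smith normal form of xI - A over ℚ[x]) are (x - 3)^2, each dividing the next. The characteristic polynomial is their product, (x - 3)^2.

The rational canonical form is the block-diagonal matrix of companion matrices C(f_i):
R = [[0, -9], [1, 6]].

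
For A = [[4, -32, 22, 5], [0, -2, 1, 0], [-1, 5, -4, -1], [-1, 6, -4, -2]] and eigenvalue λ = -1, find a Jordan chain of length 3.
We seek v_1 ∈ ker((A + I)^3) \ ker((A + I)^2), then set v_{i+1} = (A + I) v_i.

One such chain is v_1 = [[1, 1, 1, 0]]^T, v_2 = [[-5, 0, 1, 1]]^T, v_3 = [[2, 1, 1, 0]]^T. Check: (A + I) v_3 = [[0, 0, 0, 0]]^T = 0.

v_1 = [[1, 1, 1, 0]]^T, v_2 = [[-5, 0, 1, 1]]^T, v_3 = [[2, 1, 1, 0]]^T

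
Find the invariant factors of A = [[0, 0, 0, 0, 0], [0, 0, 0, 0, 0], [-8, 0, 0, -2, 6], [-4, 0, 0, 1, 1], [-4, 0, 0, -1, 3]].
x, x, x(x - 2)^2

The Jordan structure of A has elementary divisors x, x, x, (x - 2)^2. Arranging the block sizes at each eigenvalue in decreasing order and taking row products gives the invariant factors.

Invariant factors (smallest first, each dividing the next): x, x, x(x - 2)^2.

Check: the last factor x(x - 2)^2 is the minimal polynomial, and the product x^3(x - 2)^2 is the characteristic polynomial.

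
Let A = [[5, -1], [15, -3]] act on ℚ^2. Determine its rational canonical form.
The invariant factors of A (the non-unit diagonal entries of the Smith normal form of xI - A over ℚ[x]) are x(x - 2), each dividing the next. The characteristic polynomial is their product, x(x - 2).

The rational canonical form is the block-diagonal matrix of companion matrices C(f_i):
R = [[0, 0], [1, 2]].

R = [[0, 0], [1, 2]]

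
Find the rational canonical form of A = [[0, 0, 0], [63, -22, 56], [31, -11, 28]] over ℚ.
The invariant factors of A (the non-unit diagonal entries of the Smith normal form of xI - A over ℚ[x]) are x^2(x - 6), each dividing the next. The characteristic polynomial is their product, x^2(x - 6).

The rational canonical form is the block-diagonal matrix of companion matrices C(f_i):
R = [[0, 0, 0], [1, 0, 0], [0, 1, 6]].

R = [[0, 0, 0], [1, 0, 0], [0, 1, 6]]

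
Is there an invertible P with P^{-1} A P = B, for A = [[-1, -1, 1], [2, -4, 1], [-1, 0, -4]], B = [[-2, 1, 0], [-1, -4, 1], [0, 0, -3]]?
Two matrices over a field are similar if and only if they have the same invariant factors.

Both A and B have characteristic polynomial (x + 3)^3 and minimal polynomial (x + 3)^3. Computing further, both have invariant factors (x + 3)^3. Hence A and B are similar.

Yes.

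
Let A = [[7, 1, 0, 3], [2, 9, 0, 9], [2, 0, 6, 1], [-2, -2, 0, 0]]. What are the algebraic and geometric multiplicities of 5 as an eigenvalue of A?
The characteristic polynomial is (x - 6)^2(x - 5)^2, so the factor x - 5 appears with exponent 2: the algebraic multiplicity is 2.

rank(A - 5I) = 3, so the eigenspace has dimension 4 - 3 = 1: the geometric multiplicity is 1.

Since 1 < 2, A is not diagonalizable.

algebraic multiplicity 2, geometric multiplicity 1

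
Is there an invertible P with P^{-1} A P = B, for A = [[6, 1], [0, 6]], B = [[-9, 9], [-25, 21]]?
Two matrices over a field are similar if and only if they have the same invariant factors.

Both A and B have characteristic polynomial (x - 6)^2 and minimal polynomial (x - 6)^2. Computing further, both have invariant factors (x - 6)^2. Hence A and B are similar.

Yes.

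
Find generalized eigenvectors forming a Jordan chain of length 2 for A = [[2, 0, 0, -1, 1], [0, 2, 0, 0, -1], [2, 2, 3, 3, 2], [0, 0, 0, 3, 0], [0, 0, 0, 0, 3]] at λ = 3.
We seek v_1 ∈ ker((A - 3I)^2) \ ker(A - 3I), then set v_{i+1} = (A - 3I) v_i.

One such chain is v_1 = [[-1, 0, 0, 1, 0]]^T, v_2 = [[0, 0, 1, 0, 0]]^T. Check: (A - 3I) v_2 = [[0, 0, 0, 0, 0]]^T = 0.

v_1 = [[-1, 0, 0, 1, 0]]^T, v_2 = [[0, 0, 1, 0, 0]]^T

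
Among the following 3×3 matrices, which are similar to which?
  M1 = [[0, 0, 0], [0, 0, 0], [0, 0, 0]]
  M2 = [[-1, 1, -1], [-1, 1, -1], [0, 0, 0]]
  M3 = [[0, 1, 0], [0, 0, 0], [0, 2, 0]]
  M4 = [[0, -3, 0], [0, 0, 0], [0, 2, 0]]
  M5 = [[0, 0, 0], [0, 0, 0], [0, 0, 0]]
Characteristic polynomials: χ_{M1} = x^3, χ_{M2} = x^3, χ_{M3} = x^3, χ_{M4} = x^3, χ_{M5} = x^3.

{M1, M5}: invariant factors x, x, x.

{M2, M3, M4}: invariant factors x, x^2.

Matrices are similar if and only if their invariant-factor lists agree; the partition into similarity classes is {M1, M5}, {M2, M3, M4}.

2 classes: {M1, M5}, {M2, M3, M4}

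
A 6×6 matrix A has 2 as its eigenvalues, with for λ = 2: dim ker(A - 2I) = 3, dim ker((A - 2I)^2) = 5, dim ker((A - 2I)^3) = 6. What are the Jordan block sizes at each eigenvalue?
Jordan blocks: (2, 3), (2, 2), (2, 1)

λ = 2: successive nullity increments [3, 2, 1] count blocks of size ≥ k; block sizes are [3, 2, 1].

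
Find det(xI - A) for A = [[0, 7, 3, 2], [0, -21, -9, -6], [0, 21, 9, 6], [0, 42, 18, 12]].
χ_A(x) = x^4

xI - A = [[x, -7, -3, -2], [0, x + 21, 9, 6], [0, -21, x - 9, -6], [0, -42, -18, x - 12]].

Expanding det(xI - A) along the first row:
det(xI - A) = + (x)·det([[x + 21, 9, 6], [-21, x - 9, -6], [-42, -18, x - 12]]) - (-7)·det([[0, 9, 6], [0, x - 9, -6], [0, -18, x - 12]]) + (-3)·det([[0, x + 21, 6], [0, -21, -6], [0, -42, x - 12]]) - (-2)·det([[0, x + 21, 9], [0, -21, x - 9], [0, -42, -18]]).

Evaluating gives χ_A(x) = x^4.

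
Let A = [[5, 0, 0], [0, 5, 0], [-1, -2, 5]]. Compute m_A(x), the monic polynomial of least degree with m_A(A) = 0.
m_A(x) = (x - 5)^2

The characteristic polynomial factors as (x - 5)^3. The minimal polynomial is ∏(x - λ)^{k_λ} where k_λ is the size of the largest Jordan block at λ.

For λ = 5: rank(A - 5I) = 1, and the largest Jordan block has size 2 (the smallest k with rank((A - 5I)^k) = rank((A - 5I)^(k+1))).

So m_A(x) = (x - 5)^2.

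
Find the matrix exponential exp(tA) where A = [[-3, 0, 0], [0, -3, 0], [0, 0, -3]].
A has Jordan form J = [[-3, 0, 0], [0, -3, 0], [0, 0, -3]] with A = PJP^{-1}, so e^{tA} = P e^{tJ} P^{-1}.

For a Jordan block J_k(λ), e^{tJ_k(λ)} = e^{λt} · (I + tN + t^2 N^2/2! + ... + t^{k-1} N^{k-1}/(k-1)!) where N is the nilpotent superdiagonal part.

Assembling the blocks and conjugating back gives the entries of e^{tA} as shown above.

e^{tA} = [[e^{-3*t}, 0, 0], [0, e^{-3*t}, 0], [0, 0, e^{-3*t}]]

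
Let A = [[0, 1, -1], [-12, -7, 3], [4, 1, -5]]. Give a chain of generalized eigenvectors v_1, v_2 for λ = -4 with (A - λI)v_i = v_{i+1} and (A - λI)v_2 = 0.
We seek v_1 ∈ ker((A + 4I)^2) \ ker(A + 4I), then set v_{i+1} = (A + 4I) v_i.

One such chain is v_1 = [[0, 1, 0]]^T, v_2 = [[1, -3, 1]]^T. Check: (A + 4I) v_2 = [[0, 0, 0]]^T = 0.

v_1 = [[0, 1, 0]]^T, v_2 = [[1, -3, 1]]^T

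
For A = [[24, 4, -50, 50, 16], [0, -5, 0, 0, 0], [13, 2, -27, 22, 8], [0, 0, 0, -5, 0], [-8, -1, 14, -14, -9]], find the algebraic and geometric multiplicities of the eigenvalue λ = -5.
The characteristic polynomial is (x + 2)(x + 5)^4, so the factor x + 5 appears with exponent 4: the algebraic multiplicity is 4.

rank(A + 5I) = 2, so the eigenspace has dimension 5 - 2 = 3: the geometric multiplicity is 3.

Since 3 < 4, A is not diagonalizable.

algebraic multiplicity 4, geometric multiplicity 3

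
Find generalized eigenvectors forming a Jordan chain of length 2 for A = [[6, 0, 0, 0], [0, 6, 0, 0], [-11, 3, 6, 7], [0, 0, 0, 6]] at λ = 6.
v_1 = [[4, 1, -4, 6]]^T, v_2 = [[0, 0, 1, 0]]^T

We seek v_1 ∈ ker((A - 6I)^2) \ ker(A - 6I), then set v_{i+1} = (A - 6I) v_i.

One such chain is v_1 = [[4, 1, -4, 6]]^T, v_2 = [[0, 0, 1, 0]]^T. Check: (A - 6I) v_2 = [[0, 0, 0, 0]]^T = 0.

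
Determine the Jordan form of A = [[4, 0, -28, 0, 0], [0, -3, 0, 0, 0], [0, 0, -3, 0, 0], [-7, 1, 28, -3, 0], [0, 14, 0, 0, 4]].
J = [[-3, 1, 0, 0, 0], [0, -3, 0, 0, 0], [0, 0, -3, 0, 0], [0, 0, 0, 4, 0], [0, 0, 0, 0, 4]]

The characteristic polynomial is det(xI - A) = (x - 4)^2(x + 3)^3, so the eigenvalues are -3 (algebraic multiplicity 3), 4 (algebraic multiplicity 2).

For λ = -3: rank(A + 3I) = 3, rank((A + 3I)^2) = 2. The eigenspace has dimension 5 - 3 = 2, so there are 2 Jordan blocks; the rank sequence gives block sizes [2, 1].

For λ = 4: rank(A - 4I) = 3. The eigenspace has dimension 5 - 3 = 2, so there are 2 Jordan blocks; the rank sequence gives block sizes [1, 1].

Assembling the blocks gives the Jordan form J above.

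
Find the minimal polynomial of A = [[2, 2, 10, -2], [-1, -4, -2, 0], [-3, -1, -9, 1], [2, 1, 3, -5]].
The characteristic polynomial factors as (x + 4)^4. The minimal polynomial is ∏(x - λ)^{k_λ} where k_λ is the size of the largest Jordan block at λ.

For λ = -4: rank(A + 4I) = 2, and the largest Jordan block has size 2 (the smallest k with rank((A + 4I)^k) = rank((A + 4I)^(k+1))).

So m_A(x) = (x + 4)^2.

m_A(x) = (x + 4)^2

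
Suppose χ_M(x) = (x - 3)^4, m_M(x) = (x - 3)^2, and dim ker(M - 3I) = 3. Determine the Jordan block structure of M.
λ = 3: algebraic multiplicity 4 (exponent in χ_M), largest block size 2 (exponent in m_M), 3 blocks (geometric multiplicity). These force block sizes [2, 1, 1].

Jordan blocks: (3, 2), (3, 1), (3, 1)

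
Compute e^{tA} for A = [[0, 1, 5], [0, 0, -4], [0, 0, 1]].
A has Jordan form J = [[0, 1, 0], [0, 0, 0], [0, 0, 1]] with A = PJP^{-1}, so e^{tA} = P e^{tJ} P^{-1}.

For a Jordan block J_k(λ), e^{tJ_k(λ)} = e^{λt} · (I + tN + t^2 N^2/2! + ... + t^{k-1} N^{k-1}/(k-1)!) where N is the nilpotent superdiagonal part.

Assembling the blocks and conjugating back gives the entries of e^{tA} as shown above.

e^{tA} = [[1, t, 4*t + e^{t} - 1], [0, 1, 4 - 4*e^{t}], [0, 0, e^{t}]]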